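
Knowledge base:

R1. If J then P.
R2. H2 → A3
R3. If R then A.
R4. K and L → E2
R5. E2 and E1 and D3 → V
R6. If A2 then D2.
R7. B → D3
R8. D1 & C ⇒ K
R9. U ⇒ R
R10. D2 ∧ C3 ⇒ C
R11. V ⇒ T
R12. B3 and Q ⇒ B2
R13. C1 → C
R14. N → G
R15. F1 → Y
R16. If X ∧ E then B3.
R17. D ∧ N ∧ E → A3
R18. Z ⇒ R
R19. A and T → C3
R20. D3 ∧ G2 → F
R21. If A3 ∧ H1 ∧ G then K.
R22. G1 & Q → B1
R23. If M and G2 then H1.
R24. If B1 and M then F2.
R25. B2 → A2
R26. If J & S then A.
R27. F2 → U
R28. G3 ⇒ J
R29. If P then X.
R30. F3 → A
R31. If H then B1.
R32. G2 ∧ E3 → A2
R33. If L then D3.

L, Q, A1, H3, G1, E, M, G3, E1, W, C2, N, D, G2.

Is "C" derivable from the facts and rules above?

Yes

G  (by R14: N)
A3  (by R17: D, N, E)
B1  (by R22: G1, Q)
H1  (by R23: M, G2)
F2  (by R24: B1, M)
U  (by R27: F2)
J  (by R28: G3)
D3  (by R33: L)
P  (by R1: J)
R  (by R9: U)
K  (by R21: A3, H1, G)
X  (by R29: P)
A  (by R3: R)
E2  (by R4: K, L)
V  (by R5: E2, E1, D3)
T  (by R11: V)
B3  (by R16: X, E)
C3  (by R19: A, T)
B2  (by R12: B3, Q)
A2  (by R25: B2)
D2  (by R6: A2)
C  (by R10: D2, C3)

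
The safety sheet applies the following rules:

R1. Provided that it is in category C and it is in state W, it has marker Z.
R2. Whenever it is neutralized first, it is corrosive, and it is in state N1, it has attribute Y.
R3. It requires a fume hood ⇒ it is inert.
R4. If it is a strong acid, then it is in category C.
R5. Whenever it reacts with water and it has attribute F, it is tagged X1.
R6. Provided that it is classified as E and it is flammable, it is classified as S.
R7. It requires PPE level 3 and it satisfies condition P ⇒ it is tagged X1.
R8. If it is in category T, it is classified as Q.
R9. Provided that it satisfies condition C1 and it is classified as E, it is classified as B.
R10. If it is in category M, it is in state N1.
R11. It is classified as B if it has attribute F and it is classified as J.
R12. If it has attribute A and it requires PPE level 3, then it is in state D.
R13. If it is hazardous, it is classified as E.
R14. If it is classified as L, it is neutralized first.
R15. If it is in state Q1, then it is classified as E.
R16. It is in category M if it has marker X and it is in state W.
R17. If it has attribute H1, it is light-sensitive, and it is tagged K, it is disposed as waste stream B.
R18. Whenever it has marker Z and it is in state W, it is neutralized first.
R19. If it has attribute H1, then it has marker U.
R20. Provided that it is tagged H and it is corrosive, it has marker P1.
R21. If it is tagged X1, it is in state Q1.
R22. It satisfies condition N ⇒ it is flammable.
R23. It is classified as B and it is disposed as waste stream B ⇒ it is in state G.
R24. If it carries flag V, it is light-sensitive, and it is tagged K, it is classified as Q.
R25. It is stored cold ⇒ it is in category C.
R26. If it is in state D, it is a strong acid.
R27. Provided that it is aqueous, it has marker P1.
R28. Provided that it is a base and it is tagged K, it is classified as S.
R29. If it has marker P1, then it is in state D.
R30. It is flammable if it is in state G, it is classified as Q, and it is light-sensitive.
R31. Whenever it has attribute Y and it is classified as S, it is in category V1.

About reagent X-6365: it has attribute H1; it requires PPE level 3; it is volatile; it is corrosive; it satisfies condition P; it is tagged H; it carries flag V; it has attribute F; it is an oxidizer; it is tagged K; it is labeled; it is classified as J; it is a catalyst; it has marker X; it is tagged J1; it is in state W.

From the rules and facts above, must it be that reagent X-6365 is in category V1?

Forward chaining from the given facts derives: is tagged X1, is classified as B, is in category M, has marker U, has marker P1, is in state Q1, is in state D, is in state N1, is classified as E, is a strong acid, is in category C, has marker Z, is neutralized first, has attribute Y.
The only rule concluding "it is in category V1" is R31, which needs "it is classified as S"; that is never established.

No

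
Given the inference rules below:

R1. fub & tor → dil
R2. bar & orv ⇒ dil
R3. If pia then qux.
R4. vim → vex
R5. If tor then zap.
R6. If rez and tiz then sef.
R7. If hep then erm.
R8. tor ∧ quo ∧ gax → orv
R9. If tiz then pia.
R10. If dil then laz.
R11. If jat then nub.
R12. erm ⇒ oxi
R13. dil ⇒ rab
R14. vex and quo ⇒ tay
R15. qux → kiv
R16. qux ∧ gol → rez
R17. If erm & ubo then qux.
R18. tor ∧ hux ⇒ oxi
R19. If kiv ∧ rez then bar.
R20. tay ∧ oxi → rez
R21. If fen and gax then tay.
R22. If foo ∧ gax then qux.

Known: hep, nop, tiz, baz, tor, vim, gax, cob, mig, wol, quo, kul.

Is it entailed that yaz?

No

Forward chaining from the given facts derives: vex, zap, erm, orv, pia, oxi, tay, rez, qux, sef, kiv, bar, dil, laz, rab.
No rule has yaz as its conclusion, and it is not among the given facts.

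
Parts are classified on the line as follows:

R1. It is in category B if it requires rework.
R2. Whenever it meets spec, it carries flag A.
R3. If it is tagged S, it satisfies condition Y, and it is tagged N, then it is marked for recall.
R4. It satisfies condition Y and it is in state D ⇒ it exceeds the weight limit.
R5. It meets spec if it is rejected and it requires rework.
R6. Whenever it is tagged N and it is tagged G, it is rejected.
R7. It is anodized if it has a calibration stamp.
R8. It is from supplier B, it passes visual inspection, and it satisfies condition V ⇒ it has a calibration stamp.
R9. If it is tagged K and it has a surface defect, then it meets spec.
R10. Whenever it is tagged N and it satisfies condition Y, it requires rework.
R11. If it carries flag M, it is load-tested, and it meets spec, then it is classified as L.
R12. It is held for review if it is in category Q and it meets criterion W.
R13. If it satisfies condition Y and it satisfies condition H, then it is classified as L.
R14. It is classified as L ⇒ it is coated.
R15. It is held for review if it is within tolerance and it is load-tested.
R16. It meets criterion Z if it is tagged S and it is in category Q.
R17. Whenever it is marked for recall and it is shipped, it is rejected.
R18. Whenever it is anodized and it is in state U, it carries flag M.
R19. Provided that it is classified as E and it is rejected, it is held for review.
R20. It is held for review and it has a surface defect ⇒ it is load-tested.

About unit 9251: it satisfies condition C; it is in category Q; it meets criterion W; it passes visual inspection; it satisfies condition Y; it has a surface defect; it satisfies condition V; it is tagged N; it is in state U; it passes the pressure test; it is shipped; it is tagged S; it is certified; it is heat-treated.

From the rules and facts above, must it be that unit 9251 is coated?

No

Forward chaining from the given facts derives: is marked for recall, requires rework, is held for review, meets criterion Z, is rejected, is load-tested, is in category B, meets spec, carries flag A.
The only rule concluding "it is coated" is R14, which needs "it is classified as L"; that is never established.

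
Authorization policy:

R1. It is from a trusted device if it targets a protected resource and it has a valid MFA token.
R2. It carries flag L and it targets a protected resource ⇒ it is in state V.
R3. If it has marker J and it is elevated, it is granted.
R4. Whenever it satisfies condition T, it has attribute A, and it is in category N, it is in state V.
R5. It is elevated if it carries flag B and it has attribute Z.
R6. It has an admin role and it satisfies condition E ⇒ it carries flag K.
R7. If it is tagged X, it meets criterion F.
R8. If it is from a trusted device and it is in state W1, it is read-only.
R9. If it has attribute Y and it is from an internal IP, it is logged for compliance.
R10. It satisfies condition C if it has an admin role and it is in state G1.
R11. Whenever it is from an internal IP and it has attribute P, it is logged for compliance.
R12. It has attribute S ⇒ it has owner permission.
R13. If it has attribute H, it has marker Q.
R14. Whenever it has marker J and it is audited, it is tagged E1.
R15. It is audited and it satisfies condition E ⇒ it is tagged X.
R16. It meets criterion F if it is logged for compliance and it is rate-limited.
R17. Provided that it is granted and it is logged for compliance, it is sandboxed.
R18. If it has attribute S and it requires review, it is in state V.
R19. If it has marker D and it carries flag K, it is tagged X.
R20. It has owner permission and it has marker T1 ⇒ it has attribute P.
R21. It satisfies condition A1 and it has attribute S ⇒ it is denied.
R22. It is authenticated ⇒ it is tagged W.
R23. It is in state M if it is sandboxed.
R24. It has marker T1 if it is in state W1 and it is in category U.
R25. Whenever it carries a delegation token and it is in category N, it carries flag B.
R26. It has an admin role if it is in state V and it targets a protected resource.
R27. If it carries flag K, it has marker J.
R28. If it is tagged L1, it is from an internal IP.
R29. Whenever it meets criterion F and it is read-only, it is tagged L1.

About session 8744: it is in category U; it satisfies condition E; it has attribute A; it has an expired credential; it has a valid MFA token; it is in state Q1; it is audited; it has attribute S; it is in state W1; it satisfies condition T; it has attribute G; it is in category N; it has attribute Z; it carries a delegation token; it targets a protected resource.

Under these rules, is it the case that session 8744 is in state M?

Yes

By R1 (it targets a protected resource, it has a valid MFA token): it is from a trusted device.
By R4 (it satisfies condition T, it has attribute A, it is in category N): it is in state V.
By R8 (it is from a trusted device, it is in state W1): it is read-only.
By R12 (it has attribute S): it has owner permission.
By R15 (it is audited, it satisfies condition E): it is tagged X.
By R24 (it is in state W1, it is in category U): it has marker T1.
By R25 (it carries a delegation token, it is in category N): it carries flag B.
By R26 (it is in state V, it targets a protected resource): it has an admin role.
By R5 (it carries flag B, it has attribute Z): it is elevated.
By R6 (it has an admin role, it satisfies condition E): it carries flag K.
By R7 (it is tagged X): it meets criterion F.
By R20 (it has owner permission, it has marker T1): it has attribute P.
By R27 (it carries flag K): it has marker J.
By R29 (it meets criterion F, it is read-only): it is tagged L1.
By R3 (it has marker J, it is elevated): it is granted.
By R28 (it is tagged L1): it is from an internal IP.
By R11 (it is from an internal IP, it has attribute P): it is logged for compliance.
By R17 (it is granted, it is logged for compliance): it is sandboxed.
By R23 (it is sandboxed): it is in state M.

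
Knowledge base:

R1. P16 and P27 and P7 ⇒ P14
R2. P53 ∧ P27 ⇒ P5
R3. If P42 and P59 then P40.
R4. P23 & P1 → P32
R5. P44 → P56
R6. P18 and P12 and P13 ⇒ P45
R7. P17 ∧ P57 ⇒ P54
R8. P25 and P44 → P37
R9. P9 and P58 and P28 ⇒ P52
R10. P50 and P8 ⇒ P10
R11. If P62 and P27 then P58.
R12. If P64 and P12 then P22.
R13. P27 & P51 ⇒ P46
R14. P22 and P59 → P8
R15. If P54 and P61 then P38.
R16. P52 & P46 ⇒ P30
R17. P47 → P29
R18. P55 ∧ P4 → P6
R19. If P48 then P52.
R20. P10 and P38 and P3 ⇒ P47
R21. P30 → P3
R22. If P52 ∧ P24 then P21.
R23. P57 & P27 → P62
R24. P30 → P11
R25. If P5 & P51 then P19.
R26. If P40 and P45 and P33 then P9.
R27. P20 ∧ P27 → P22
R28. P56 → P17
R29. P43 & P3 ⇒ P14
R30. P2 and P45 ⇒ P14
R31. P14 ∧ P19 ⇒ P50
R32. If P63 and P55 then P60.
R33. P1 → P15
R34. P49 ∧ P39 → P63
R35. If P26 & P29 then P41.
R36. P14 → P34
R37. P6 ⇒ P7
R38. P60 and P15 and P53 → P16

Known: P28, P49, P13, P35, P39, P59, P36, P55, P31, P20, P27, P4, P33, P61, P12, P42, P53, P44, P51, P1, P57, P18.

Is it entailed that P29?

Yes

P5  (by R2: P53, P27)
P40  (by R3: P42, P59)
P56  (by R5: P44)
P45  (by R6: P18, P12, P13)
P46  (by R13: P27, P51)
P6  (by R18: P55, P4)
P62  (by R23: P57, P27)
P19  (by R25: P5, P51)
P9  (by R26: P40, P45, P33)
P22  (by R27: P20, P27)
P17  (by R28: P56)
P15  (by R33: P1)
P63  (by R34: P49, P39)
P7  (by R37: P6)
P54  (by R7: P17, P57)
P58  (by R11: P62, P27)
P8  (by R14: P22, P59)
P38  (by R15: P54, P61)
P60  (by R32: P63, P55)
P16  (by R38: P60, P15, P53)
P14  (by R1: P16, P27, P7)
P52  (by R9: P9, P58, P28)
P30  (by R16: P52, P46)
P3  (by R21: P30)
P50  (by R31: P14, P19)
P10  (by R10: P50, P8)
P47  (by R20: P10, P38, P3)
P29  (by R17: P47)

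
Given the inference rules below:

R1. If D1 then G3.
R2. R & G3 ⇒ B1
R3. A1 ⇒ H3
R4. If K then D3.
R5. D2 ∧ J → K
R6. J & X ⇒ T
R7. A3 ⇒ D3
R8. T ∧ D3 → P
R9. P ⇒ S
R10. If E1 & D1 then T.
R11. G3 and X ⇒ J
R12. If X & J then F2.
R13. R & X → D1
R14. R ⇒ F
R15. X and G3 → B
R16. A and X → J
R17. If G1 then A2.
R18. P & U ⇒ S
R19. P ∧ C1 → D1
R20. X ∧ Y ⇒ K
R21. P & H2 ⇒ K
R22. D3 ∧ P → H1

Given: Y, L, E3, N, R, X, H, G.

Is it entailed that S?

D1  (by R13: R, X)
K  (by R20: X, Y)
G3  (by R1: D1)
D3  (by R4: K)
J  (by R11: G3, X)
T  (by R6: J, X)
P  (by R8: T, D3)
S  (by R9: P)

Yes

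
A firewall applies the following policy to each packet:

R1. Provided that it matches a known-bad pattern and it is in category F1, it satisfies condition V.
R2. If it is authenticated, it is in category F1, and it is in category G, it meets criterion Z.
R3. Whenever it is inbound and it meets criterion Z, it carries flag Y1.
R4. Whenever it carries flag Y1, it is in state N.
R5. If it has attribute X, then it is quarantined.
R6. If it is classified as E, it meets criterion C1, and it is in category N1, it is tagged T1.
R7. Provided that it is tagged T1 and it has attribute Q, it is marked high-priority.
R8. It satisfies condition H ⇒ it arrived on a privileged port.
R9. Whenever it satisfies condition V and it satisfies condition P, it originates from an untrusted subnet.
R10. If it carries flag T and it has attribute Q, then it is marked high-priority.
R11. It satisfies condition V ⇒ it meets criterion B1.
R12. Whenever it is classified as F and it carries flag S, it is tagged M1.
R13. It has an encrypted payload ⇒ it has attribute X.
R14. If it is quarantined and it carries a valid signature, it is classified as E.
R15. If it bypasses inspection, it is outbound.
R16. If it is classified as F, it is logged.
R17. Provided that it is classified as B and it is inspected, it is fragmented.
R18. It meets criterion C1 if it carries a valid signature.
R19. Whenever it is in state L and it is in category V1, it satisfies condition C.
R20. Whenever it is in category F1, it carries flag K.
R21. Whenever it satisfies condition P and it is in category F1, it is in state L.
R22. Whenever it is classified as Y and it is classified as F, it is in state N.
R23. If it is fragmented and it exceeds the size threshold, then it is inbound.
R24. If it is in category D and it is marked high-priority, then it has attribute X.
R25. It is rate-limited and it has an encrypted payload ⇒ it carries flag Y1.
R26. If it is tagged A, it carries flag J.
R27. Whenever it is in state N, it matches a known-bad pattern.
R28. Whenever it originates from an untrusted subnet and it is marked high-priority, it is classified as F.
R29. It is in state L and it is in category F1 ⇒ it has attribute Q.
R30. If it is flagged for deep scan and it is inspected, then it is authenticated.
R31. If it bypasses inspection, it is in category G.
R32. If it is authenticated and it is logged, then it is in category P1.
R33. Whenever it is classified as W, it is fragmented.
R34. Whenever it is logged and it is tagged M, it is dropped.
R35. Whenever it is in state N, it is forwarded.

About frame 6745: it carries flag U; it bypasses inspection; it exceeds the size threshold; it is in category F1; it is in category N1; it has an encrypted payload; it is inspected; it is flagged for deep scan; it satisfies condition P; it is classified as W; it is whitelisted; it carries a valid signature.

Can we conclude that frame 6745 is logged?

By R13 (it has an encrypted payload): it has attribute X.
By R18 (it carries a valid signature): it meets criterion C1.
By R21 (it satisfies condition P, it is in category F1): it is in state L.
By R29 (it is in state L, it is in category F1): it has attribute Q.
By R30 (it is flagged for deep scan, it is inspected): it is authenticated.
By R31 (it bypasses inspection): it is in category G.
By R33 (it is classified as W): it is fragmented.
By R2 (it is authenticated, it is in category F1, it is in category G): it meets criterion Z.
By R5 (it has attribute X): it is quarantined.
By R14 (it is quarantined, it carries a valid signature): it is classified as E.
By R23 (it is fragmented, it exceeds the size threshold): it is inbound.
By R3 (it is inbound, it meets criterion Z): it carries flag Y1.
By R4 (it carries flag Y1): it is in state N.
By R6 (it is classified as E, it meets criterion C1, it is in category N1): it is tagged T1.
By R7 (it is tagged T1, it has attribute Q): it is marked high-priority.
By R27 (it is in state N): it matches a known-bad pattern.
By R1 (it matches a known-bad pattern, it is in category F1): it satisfies condition V.
By R9 (it satisfies condition V, it satisfies condition P): it originates from an untrusted subnet.
By R28 (it originates from an untrusted subnet, it is marked high-priority): it is classified as F.
By R16 (it is classified as F): it is logged.

Yes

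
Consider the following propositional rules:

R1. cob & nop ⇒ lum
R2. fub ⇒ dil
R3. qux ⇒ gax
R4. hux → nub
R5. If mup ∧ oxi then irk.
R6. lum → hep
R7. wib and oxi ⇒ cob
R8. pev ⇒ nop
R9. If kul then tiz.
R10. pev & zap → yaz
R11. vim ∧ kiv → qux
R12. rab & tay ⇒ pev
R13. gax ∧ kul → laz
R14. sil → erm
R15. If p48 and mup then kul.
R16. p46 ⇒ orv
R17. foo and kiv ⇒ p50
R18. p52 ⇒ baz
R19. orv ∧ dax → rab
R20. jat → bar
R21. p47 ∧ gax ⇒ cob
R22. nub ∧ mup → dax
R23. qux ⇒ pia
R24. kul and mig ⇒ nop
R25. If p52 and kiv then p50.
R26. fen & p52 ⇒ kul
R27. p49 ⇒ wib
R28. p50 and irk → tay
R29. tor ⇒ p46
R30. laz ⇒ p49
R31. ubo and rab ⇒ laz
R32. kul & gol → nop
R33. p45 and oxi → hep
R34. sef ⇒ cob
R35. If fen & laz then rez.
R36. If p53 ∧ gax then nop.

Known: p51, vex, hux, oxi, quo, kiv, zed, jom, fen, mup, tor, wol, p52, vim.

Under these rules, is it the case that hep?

nub  (by R4: hux)
irk  (by R5: mup, oxi)
qux  (by R11: vim, kiv)
dax  (by R22: nub, mup)
p50  (by R25: p52, kiv)
kul  (by R26: fen, p52)
tay  (by R28: p50, irk)
p46  (by R29: tor)
gax  (by R3: qux)
laz  (by R13: gax, kul)
orv  (by R16: p46)
rab  (by R19: orv, dax)
p49  (by R30: laz)
pev  (by R12: rab, tay)
wib  (by R27: p49)
cob  (by R7: wib, oxi)
nop  (by R8: pev)
lum  (by R1: cob, nop)
hep  (by R6: lum)

Yes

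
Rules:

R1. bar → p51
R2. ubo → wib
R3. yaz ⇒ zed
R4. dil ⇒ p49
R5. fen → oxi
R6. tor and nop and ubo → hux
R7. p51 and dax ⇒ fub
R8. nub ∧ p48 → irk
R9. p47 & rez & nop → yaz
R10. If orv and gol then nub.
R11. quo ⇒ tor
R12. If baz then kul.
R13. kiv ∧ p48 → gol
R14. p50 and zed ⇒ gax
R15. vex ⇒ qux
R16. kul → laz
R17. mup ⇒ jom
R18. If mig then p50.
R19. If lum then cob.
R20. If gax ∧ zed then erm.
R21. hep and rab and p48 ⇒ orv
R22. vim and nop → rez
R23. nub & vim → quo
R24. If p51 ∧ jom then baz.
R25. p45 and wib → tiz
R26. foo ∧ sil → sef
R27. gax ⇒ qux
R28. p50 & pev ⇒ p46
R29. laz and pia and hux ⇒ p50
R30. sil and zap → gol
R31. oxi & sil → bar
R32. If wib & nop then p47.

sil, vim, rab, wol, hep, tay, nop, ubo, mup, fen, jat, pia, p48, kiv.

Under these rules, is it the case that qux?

Yes

wib  (by R2: ubo)
oxi  (by R5: fen)
gol  (by R13: kiv, p48)
jom  (by R17: mup)
orv  (by R21: hep, rab, p48)
rez  (by R22: vim, nop)
bar  (by R31: oxi, sil)
p47  (by R32: wib, nop)
p51  (by R1: bar)
yaz  (by R9: p47, rez, nop)
nub  (by R10: orv, gol)
quo  (by R23: nub, vim)
baz  (by R24: p51, jom)
zed  (by R3: yaz)
tor  (by R11: quo)
kul  (by R12: baz)
laz  (by R16: kul)
hux  (by R6: tor, nop, ubo)
p50  (by R29: laz, pia, hux)
gax  (by R14: p50, zed)
qux  (by R27: gax)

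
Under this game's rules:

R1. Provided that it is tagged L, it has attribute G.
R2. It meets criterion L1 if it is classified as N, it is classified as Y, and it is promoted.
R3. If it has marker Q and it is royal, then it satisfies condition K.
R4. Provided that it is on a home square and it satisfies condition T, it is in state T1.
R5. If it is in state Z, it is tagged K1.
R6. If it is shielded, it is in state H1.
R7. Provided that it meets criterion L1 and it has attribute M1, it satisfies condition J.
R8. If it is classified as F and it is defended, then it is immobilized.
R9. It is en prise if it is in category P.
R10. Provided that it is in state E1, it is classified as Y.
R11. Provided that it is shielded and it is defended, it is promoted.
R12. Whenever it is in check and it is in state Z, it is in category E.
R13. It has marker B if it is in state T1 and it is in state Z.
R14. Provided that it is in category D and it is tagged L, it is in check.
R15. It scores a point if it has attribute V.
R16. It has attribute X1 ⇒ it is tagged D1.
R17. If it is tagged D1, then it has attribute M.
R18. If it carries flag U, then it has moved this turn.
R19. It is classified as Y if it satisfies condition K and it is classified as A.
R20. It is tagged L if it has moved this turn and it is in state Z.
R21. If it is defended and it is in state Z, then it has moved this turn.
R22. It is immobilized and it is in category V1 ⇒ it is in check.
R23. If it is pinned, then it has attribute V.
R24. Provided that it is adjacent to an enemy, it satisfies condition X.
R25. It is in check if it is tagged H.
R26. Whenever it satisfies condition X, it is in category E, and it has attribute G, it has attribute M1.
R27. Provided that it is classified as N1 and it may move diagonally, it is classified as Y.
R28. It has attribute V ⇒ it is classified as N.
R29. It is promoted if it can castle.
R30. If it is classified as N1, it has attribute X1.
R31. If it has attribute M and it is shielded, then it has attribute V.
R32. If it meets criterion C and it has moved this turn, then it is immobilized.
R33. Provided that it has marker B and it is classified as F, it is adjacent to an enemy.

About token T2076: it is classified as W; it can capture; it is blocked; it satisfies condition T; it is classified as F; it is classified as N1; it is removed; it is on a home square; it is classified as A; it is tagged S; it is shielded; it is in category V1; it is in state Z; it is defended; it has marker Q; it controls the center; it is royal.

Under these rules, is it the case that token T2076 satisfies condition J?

Yes

By R3 (it has marker Q, it is royal): it satisfies condition K.
By R4 (it is on a home square, it satisfies condition T): it is in state T1.
By R8 (it is classified as F, it is defended): it is immobilized.
By R11 (it is shielded, it is defended): it is promoted.
By R13 (it is in state T1, it is in state Z): it has marker B.
By R19 (it satisfies condition K, it is classified as A): it is classified as Y.
By R21 (it is defended, it is in state Z): it has moved this turn.
By R22 (it is immobilized, it is in category V1): it is in check.
By R30 (it is classified as N1): it has attribute X1.
By R33 (it has marker B, it is classified as F): it is adjacent to an enemy.
By R12 (it is in check, it is in state Z): it is in category E.
By R16 (it has attribute X1): it is tagged D1.
By R17 (it is tagged D1): it has attribute M.
By R20 (it has moved this turn, it is in state Z): it is tagged L.
By R24 (it is adjacent to an enemy): it satisfies condition X.
By R31 (it has attribute M, it is shielded): it has attribute V.
By R1 (it is tagged L): it has attribute G.
By R26 (it satisfies condition X, it is in category E, it has attribute G): it has attribute M1.
By R28 (it has attribute V): it is classified as N.
By R2 (it is classified as N, it is classified as Y, it is promoted): it meets criterion L1.
By R7 (it meets criterion L1, it has attribute M1): it satisfies condition J.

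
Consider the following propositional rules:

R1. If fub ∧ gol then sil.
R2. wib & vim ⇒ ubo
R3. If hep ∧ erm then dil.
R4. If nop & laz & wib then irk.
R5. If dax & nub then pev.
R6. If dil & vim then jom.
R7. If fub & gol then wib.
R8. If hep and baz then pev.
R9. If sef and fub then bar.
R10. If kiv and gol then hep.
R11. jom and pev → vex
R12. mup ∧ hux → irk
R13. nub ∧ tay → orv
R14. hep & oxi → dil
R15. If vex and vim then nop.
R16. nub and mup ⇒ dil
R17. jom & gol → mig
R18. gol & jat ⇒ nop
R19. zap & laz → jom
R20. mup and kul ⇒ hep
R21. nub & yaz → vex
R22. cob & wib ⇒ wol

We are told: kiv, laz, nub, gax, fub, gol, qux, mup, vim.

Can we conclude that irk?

Forward chaining from the given facts derives: sil, wib, hep, dil, ubo, jom, mig.
Rules concluding irk: R4 needs nop; R12 needs hux — none of these are established.

No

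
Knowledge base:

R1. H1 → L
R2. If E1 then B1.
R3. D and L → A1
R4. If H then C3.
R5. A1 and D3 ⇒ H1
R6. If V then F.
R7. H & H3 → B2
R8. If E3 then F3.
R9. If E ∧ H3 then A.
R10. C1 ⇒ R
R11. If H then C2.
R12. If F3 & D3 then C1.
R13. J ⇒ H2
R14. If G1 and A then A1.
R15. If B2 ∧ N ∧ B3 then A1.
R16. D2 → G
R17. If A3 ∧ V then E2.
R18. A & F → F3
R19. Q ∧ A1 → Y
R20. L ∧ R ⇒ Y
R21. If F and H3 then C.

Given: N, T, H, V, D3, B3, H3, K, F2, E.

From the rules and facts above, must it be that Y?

F  (by R6: V)
B2  (by R7: H, H3)
A  (by R9: E, H3)
A1  (by R15: B2, N, B3)
F3  (by R18: A, F)
H1  (by R5: A1, D3)
C1  (by R12: F3, D3)
L  (by R1: H1)
R  (by R10: C1)
Y  (by R20: L, R)

Yes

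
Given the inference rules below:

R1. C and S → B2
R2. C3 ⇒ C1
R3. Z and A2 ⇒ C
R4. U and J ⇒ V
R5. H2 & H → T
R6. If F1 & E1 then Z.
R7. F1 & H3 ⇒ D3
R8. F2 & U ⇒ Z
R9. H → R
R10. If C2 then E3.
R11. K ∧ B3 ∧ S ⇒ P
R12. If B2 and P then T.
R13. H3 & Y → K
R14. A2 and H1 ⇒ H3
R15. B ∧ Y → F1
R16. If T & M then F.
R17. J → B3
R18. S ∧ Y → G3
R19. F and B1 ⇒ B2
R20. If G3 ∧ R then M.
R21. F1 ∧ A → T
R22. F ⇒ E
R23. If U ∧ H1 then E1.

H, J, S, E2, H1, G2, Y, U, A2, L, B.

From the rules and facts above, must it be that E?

R  (by R9: H)
H3  (by R14: A2, H1)
F1  (by R15: B, Y)
B3  (by R17: J)
G3  (by R18: S, Y)
M  (by R20: G3, R)
E1  (by R23: U, H1)
Z  (by R6: F1, E1)
K  (by R13: H3, Y)
C  (by R3: Z, A2)
P  (by R11: K, B3, S)
B2  (by R1: C, S)
T  (by R12: B2, P)
F  (by R16: T, M)
E  (by R22: F)

Yes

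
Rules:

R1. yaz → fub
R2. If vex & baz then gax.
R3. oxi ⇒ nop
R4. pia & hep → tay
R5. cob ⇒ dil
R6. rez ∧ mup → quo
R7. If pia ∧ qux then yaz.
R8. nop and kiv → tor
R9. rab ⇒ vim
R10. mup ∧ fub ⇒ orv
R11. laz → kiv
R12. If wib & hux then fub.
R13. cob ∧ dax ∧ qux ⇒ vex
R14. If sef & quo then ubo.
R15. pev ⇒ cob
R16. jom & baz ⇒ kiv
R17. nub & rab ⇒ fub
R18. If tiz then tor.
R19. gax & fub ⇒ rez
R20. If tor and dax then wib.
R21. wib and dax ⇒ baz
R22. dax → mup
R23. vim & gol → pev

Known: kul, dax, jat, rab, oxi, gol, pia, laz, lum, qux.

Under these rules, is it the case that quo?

nop  (by R3: oxi)
yaz  (by R7: pia, qux)
vim  (by R9: rab)
kiv  (by R11: laz)
mup  (by R22: dax)
pev  (by R23: vim, gol)
fub  (by R1: yaz)
tor  (by R8: nop, kiv)
cob  (by R15: pev)
wib  (by R20: tor, dax)
baz  (by R21: wib, dax)
vex  (by R13: cob, dax, qux)
gax  (by R2: vex, baz)
rez  (by R19: gax, fub)
quo  (by R6: rez, mup)

Yes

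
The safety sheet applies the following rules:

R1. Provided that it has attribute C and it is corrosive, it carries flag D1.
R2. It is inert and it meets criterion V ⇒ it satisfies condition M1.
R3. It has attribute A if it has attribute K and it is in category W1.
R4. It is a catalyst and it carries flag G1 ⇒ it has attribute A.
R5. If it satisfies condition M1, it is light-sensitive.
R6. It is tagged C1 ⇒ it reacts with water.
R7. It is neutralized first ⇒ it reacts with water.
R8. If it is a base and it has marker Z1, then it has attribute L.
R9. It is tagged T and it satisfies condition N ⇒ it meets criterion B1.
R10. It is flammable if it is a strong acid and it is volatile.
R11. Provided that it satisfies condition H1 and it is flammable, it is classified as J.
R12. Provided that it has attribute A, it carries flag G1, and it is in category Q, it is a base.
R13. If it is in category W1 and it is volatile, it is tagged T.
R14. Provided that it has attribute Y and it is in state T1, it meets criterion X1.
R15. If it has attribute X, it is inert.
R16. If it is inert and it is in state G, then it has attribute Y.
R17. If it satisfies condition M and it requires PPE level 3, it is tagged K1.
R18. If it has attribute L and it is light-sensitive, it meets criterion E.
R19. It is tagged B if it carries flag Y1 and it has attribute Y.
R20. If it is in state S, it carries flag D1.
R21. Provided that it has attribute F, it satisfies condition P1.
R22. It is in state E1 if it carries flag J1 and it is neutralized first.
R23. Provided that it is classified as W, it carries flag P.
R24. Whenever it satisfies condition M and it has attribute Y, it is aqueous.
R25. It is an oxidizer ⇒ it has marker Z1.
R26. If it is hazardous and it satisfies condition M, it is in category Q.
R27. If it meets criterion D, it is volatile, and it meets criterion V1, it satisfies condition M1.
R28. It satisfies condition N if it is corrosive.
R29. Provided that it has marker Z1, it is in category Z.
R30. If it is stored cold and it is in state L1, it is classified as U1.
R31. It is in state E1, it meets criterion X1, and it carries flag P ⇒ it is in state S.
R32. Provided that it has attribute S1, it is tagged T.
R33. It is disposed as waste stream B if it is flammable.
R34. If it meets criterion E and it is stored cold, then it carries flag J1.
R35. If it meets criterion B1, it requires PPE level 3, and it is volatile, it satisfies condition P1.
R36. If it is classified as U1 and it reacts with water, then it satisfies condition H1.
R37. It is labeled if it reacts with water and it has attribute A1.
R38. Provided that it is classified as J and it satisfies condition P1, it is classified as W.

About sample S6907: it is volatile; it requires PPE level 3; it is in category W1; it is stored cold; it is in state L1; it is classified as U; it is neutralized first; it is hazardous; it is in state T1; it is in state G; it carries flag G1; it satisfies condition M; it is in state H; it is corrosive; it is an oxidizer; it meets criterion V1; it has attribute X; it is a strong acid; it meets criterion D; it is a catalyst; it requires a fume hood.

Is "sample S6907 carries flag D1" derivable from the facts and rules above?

By R4 (it is a catalyst, it carries flag G1): it has attribute A.
By R7 (it is neutralized first): it reacts with water.
By R10 (it is a strong acid, it is volatile): it is flammable.
By R13 (it is in category W1, it is volatile): it is tagged T.
By R15 (it has attribute X): it is inert.
By R16 (it is inert, it is in state G): it has attribute Y.
By R25 (it is an oxidizer): it has marker Z1.
By R26 (it is hazardous, it satisfies condition M): it is in category Q.
By R27 (it meets criterion D, it is volatile, it meets criterion V1): it satisfies condition M1.
By R28 (it is corrosive): it satisfies condition N.
By R30 (it is stored cold, it is in state L1): it is classified as U1.
By R36 (it is classified as U1, it reacts with water): it satisfies condition H1.
By R5 (it satisfies condition M1): it is light-sensitive.
By R9 (it is tagged T, it satisfies condition N): it meets criterion B1.
By R11 (it satisfies condition H1, it is flammable): it is classified as J.
By R12 (it has attribute A, it carries flag G1, it is in category Q): it is a base.
By R14 (it has attribute Y, it is in state T1): it meets criterion X1.
By R35 (it meets criterion B1, it requires PPE level 3, it is volatile): it satisfies condition P1.
By R38 (it is classified as J, it satisfies condition P1): it is classified as W.
By R8 (it is a base, it has marker Z1): it has attribute L.
By R18 (it has attribute L, it is light-sensitive): it meets criterion E.
By R23 (it is classified as W): it carries flag P.
By R34 (it meets criterion E, it is stored cold): it carries flag J1.
By R22 (it carries flag J1, it is neutralized first): it is in state E1.
By R31 (it is in state E1, it meets criterion X1, it carries flag P): it is in state S.
By R20 (it is in state S): it carries flag D1.

Yes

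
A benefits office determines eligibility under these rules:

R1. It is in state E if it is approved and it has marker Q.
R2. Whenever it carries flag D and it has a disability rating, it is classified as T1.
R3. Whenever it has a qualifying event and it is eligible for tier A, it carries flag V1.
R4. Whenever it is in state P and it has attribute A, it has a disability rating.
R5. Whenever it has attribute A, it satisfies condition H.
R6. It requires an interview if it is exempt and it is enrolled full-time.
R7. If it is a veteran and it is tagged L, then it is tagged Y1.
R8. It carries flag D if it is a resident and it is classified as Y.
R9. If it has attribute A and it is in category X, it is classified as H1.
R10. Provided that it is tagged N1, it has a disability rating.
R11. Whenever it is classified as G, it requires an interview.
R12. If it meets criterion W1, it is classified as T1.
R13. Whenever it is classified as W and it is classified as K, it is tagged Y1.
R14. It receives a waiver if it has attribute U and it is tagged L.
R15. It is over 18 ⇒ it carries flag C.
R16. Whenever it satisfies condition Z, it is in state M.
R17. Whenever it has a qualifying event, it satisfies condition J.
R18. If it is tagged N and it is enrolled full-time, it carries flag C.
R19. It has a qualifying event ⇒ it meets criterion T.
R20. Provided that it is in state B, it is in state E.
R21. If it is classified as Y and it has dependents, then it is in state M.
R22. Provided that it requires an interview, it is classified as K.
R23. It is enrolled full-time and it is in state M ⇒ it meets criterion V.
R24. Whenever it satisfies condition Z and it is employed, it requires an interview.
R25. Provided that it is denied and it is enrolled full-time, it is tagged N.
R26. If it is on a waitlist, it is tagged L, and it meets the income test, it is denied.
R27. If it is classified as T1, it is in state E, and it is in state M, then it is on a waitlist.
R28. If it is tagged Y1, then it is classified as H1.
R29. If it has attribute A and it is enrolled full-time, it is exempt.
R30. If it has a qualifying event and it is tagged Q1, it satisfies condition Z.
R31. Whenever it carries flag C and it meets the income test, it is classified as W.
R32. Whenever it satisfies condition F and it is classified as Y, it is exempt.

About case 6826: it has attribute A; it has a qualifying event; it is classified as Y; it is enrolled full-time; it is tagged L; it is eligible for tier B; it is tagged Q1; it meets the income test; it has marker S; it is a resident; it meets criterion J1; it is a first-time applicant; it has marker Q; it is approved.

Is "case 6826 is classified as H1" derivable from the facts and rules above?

No

Forward chaining from the given facts derives: is in state E, satisfies condition H, carries flag D, satisfies condition J, meets criterion T, is exempt, satisfies condition Z, requires an interview, is in state M, is classified as K, meets criterion V.
Rules concluding "it is classified as H1": R9 needs "it is in category X"; R28 needs "it is tagged Y1" — none of these are established.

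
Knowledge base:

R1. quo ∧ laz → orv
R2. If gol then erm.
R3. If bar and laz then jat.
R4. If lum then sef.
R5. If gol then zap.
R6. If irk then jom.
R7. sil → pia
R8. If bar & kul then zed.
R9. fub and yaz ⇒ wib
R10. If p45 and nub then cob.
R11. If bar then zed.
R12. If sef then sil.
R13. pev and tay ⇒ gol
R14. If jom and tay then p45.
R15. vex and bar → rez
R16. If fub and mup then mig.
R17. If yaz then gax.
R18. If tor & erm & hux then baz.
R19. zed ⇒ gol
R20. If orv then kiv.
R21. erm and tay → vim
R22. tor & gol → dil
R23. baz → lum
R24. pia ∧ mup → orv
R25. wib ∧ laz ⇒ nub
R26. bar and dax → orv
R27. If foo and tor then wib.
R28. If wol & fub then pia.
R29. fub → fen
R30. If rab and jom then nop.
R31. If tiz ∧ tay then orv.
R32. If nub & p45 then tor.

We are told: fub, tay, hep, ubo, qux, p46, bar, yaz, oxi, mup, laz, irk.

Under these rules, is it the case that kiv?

Forward chaining from the given facts derives: jat, jom, wib, zed, p45, mig, gax, gol, nub, fen, tor, erm, zap, cob, vim, dil.
The only rule concluding kiv is R20, which needs orv; that is never established.

No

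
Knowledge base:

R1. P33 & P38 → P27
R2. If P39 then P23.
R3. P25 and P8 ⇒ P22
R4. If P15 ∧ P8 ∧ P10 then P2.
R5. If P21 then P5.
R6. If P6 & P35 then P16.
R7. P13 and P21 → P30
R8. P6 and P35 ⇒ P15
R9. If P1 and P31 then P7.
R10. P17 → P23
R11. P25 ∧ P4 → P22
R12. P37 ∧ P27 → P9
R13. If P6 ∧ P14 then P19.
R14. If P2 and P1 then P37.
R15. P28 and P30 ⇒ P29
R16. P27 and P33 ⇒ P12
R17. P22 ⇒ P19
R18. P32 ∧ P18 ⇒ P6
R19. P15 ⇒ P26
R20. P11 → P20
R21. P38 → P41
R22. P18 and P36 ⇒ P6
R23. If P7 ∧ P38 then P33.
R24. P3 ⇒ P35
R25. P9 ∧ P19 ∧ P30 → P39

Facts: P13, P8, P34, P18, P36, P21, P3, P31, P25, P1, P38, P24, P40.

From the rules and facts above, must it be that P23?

Forward chaining from the given facts derives: P22, P5, P30, P7, P19, P41, P6, P33, P35, P27, P16, P15, P12, P26.
Rules concluding P23: R2 needs P39; R10 needs P17 — none of these are established.

No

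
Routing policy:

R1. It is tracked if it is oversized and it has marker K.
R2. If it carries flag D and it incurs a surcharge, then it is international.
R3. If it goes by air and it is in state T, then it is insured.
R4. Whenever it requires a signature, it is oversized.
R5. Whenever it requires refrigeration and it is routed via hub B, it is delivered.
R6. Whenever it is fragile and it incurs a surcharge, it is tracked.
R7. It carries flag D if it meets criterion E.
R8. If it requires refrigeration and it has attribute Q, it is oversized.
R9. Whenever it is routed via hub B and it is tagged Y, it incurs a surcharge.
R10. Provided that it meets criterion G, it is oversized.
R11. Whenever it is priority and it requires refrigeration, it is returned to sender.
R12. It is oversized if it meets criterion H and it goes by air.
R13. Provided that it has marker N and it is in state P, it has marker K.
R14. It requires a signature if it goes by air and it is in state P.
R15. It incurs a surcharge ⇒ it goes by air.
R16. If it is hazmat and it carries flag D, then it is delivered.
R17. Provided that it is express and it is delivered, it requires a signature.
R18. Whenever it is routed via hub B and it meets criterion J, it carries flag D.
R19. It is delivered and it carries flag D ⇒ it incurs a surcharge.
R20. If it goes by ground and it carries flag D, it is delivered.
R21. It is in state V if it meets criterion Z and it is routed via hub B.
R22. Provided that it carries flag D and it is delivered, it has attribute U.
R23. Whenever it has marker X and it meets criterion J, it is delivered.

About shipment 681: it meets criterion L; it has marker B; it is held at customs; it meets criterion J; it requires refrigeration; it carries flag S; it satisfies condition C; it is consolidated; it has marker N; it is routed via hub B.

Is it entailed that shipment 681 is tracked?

Forward chaining from the given facts derives: is delivered, carries flag D, incurs a surcharge, has attribute U, is international, goes by air.
Rules concluding "it is tracked": R1 needs "it is oversized"; R6 needs "it is fragile" — none of these are established.

No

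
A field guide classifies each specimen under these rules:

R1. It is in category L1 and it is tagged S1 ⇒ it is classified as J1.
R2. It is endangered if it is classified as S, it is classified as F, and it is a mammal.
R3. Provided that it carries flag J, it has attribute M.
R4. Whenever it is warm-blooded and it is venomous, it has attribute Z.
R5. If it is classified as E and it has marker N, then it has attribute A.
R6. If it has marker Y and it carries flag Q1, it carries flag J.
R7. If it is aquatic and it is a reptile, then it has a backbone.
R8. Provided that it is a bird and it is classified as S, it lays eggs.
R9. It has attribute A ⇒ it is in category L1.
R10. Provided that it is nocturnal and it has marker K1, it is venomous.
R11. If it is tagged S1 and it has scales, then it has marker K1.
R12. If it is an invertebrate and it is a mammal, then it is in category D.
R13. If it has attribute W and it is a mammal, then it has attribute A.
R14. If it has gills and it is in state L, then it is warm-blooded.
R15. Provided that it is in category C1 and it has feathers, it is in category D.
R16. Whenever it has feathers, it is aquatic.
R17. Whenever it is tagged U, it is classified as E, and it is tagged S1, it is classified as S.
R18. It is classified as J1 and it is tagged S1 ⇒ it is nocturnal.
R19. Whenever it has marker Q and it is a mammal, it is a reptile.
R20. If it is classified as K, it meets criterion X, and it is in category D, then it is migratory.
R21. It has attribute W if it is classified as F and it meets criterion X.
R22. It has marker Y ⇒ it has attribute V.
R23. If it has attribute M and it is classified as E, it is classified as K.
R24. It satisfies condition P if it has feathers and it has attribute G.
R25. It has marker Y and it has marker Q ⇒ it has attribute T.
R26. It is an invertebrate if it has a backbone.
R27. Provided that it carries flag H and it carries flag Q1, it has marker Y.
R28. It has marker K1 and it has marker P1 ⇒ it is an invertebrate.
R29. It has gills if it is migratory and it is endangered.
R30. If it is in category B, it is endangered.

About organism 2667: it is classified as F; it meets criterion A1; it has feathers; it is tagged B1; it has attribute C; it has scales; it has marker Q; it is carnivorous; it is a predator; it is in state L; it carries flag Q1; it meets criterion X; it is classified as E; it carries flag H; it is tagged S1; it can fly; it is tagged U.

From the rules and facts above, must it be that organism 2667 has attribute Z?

No

Forward chaining from the given facts derives: has marker K1, is aquatic, is classified as S, has attribute W, has marker Y, carries flag J, has attribute V, has attribute T, has attribute M, is classified as K.
The only rule concluding "it has attribute Z" is R4, which needs "it is warm-blooded"; that is never established.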